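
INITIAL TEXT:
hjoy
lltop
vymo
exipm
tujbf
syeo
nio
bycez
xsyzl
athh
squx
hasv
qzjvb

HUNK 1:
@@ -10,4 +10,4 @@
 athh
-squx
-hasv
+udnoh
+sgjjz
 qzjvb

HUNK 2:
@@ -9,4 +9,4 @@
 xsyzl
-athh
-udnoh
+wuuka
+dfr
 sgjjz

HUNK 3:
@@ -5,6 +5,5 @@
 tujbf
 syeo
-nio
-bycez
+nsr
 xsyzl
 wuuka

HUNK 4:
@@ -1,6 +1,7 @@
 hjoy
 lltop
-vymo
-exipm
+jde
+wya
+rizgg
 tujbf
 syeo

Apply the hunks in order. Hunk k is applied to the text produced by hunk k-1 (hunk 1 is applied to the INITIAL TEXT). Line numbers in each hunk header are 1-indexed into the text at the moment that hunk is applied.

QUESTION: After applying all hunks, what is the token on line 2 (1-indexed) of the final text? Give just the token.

Hunk 1: at line 10 remove [squx,hasv] add [udnoh,sgjjz] -> 13 lines: hjoy lltop vymo exipm tujbf syeo nio bycez xsyzl athh udnoh sgjjz qzjvb
Hunk 2: at line 9 remove [athh,udnoh] add [wuuka,dfr] -> 13 lines: hjoy lltop vymo exipm tujbf syeo nio bycez xsyzl wuuka dfr sgjjz qzjvb
Hunk 3: at line 5 remove [nio,bycez] add [nsr] -> 12 lines: hjoy lltop vymo exipm tujbf syeo nsr xsyzl wuuka dfr sgjjz qzjvb
Hunk 4: at line 1 remove [vymo,exipm] add [jde,wya,rizgg] -> 13 lines: hjoy lltop jde wya rizgg tujbf syeo nsr xsyzl wuuka dfr sgjjz qzjvb
Final line 2: lltop

Answer: lltop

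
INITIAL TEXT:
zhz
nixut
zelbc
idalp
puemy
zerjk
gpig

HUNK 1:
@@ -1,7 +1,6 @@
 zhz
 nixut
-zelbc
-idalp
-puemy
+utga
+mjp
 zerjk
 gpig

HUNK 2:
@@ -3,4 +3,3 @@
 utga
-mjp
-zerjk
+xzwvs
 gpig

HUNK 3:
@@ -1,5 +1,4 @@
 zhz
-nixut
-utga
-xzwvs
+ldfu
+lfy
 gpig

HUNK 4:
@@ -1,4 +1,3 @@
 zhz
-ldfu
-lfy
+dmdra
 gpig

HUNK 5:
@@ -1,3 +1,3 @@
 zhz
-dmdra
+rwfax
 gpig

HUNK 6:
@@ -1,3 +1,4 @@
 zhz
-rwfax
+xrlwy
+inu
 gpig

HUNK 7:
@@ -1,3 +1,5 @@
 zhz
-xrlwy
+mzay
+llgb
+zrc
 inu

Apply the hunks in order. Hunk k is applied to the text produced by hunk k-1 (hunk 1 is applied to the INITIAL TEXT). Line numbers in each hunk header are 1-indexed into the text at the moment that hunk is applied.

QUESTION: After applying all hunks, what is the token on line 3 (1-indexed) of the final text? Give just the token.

Answer: llgb

Derivation:
Hunk 1: at line 1 remove [zelbc,idalp,puemy] add [utga,mjp] -> 6 lines: zhz nixut utga mjp zerjk gpig
Hunk 2: at line 3 remove [mjp,zerjk] add [xzwvs] -> 5 lines: zhz nixut utga xzwvs gpig
Hunk 3: at line 1 remove [nixut,utga,xzwvs] add [ldfu,lfy] -> 4 lines: zhz ldfu lfy gpig
Hunk 4: at line 1 remove [ldfu,lfy] add [dmdra] -> 3 lines: zhz dmdra gpig
Hunk 5: at line 1 remove [dmdra] add [rwfax] -> 3 lines: zhz rwfax gpig
Hunk 6: at line 1 remove [rwfax] add [xrlwy,inu] -> 4 lines: zhz xrlwy inu gpig
Hunk 7: at line 1 remove [xrlwy] add [mzay,llgb,zrc] -> 6 lines: zhz mzay llgb zrc inu gpig
Final line 3: llgb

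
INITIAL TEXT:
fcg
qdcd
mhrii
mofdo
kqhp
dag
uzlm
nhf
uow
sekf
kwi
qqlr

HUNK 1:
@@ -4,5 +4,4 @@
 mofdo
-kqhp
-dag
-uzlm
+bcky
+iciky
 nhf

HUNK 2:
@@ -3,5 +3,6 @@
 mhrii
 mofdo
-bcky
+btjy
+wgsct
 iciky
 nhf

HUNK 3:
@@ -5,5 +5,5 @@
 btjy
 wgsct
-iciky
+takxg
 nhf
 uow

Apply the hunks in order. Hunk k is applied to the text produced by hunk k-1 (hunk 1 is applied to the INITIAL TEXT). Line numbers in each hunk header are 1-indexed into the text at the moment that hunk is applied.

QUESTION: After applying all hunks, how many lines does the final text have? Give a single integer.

Answer: 12

Derivation:
Hunk 1: at line 4 remove [kqhp,dag,uzlm] add [bcky,iciky] -> 11 lines: fcg qdcd mhrii mofdo bcky iciky nhf uow sekf kwi qqlr
Hunk 2: at line 3 remove [bcky] add [btjy,wgsct] -> 12 lines: fcg qdcd mhrii mofdo btjy wgsct iciky nhf uow sekf kwi qqlr
Hunk 3: at line 5 remove [iciky] add [takxg] -> 12 lines: fcg qdcd mhrii mofdo btjy wgsct takxg nhf uow sekf kwi qqlr
Final line count: 12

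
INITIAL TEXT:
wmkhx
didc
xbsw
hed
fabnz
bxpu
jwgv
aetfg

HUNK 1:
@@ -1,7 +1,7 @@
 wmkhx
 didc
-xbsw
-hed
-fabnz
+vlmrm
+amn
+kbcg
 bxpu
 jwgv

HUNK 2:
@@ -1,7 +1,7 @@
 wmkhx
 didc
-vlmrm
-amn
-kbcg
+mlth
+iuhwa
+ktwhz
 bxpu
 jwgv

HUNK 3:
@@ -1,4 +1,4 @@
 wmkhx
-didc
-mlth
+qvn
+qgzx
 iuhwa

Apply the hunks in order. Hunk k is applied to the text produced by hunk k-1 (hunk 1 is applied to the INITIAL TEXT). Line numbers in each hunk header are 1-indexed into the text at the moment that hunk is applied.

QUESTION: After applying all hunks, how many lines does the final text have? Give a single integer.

Hunk 1: at line 1 remove [xbsw,hed,fabnz] add [vlmrm,amn,kbcg] -> 8 lines: wmkhx didc vlmrm amn kbcg bxpu jwgv aetfg
Hunk 2: at line 1 remove [vlmrm,amn,kbcg] add [mlth,iuhwa,ktwhz] -> 8 lines: wmkhx didc mlth iuhwa ktwhz bxpu jwgv aetfg
Hunk 3: at line 1 remove [didc,mlth] add [qvn,qgzx] -> 8 lines: wmkhx qvn qgzx iuhwa ktwhz bxpu jwgv aetfg
Final line count: 8

Answer: 8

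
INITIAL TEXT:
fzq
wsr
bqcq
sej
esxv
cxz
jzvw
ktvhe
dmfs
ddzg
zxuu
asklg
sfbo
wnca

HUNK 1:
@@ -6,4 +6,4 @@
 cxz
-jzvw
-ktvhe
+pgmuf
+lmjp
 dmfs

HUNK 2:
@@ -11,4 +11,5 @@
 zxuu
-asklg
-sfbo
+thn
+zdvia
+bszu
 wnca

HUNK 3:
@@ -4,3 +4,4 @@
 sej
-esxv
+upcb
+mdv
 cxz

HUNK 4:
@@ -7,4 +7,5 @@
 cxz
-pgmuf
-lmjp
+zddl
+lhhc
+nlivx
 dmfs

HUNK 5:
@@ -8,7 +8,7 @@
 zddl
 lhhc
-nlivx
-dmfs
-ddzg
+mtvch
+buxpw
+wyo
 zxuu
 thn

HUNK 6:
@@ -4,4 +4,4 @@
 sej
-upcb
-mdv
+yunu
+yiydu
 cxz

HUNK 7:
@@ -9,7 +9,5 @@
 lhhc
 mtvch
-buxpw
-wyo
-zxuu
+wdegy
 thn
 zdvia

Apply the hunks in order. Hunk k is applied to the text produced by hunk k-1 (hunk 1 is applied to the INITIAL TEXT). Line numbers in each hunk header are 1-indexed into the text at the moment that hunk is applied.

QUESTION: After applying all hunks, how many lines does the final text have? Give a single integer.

Hunk 1: at line 6 remove [jzvw,ktvhe] add [pgmuf,lmjp] -> 14 lines: fzq wsr bqcq sej esxv cxz pgmuf lmjp dmfs ddzg zxuu asklg sfbo wnca
Hunk 2: at line 11 remove [asklg,sfbo] add [thn,zdvia,bszu] -> 15 lines: fzq wsr bqcq sej esxv cxz pgmuf lmjp dmfs ddzg zxuu thn zdvia bszu wnca
Hunk 3: at line 4 remove [esxv] add [upcb,mdv] -> 16 lines: fzq wsr bqcq sej upcb mdv cxz pgmuf lmjp dmfs ddzg zxuu thn zdvia bszu wnca
Hunk 4: at line 7 remove [pgmuf,lmjp] add [zddl,lhhc,nlivx] -> 17 lines: fzq wsr bqcq sej upcb mdv cxz zddl lhhc nlivx dmfs ddzg zxuu thn zdvia bszu wnca
Hunk 5: at line 8 remove [nlivx,dmfs,ddzg] add [mtvch,buxpw,wyo] -> 17 lines: fzq wsr bqcq sej upcb mdv cxz zddl lhhc mtvch buxpw wyo zxuu thn zdvia bszu wnca
Hunk 6: at line 4 remove [upcb,mdv] add [yunu,yiydu] -> 17 lines: fzq wsr bqcq sej yunu yiydu cxz zddl lhhc mtvch buxpw wyo zxuu thn zdvia bszu wnca
Hunk 7: at line 9 remove [buxpw,wyo,zxuu] add [wdegy] -> 15 lines: fzq wsr bqcq sej yunu yiydu cxz zddl lhhc mtvch wdegy thn zdvia bszu wnca
Final line count: 15

Answer: 15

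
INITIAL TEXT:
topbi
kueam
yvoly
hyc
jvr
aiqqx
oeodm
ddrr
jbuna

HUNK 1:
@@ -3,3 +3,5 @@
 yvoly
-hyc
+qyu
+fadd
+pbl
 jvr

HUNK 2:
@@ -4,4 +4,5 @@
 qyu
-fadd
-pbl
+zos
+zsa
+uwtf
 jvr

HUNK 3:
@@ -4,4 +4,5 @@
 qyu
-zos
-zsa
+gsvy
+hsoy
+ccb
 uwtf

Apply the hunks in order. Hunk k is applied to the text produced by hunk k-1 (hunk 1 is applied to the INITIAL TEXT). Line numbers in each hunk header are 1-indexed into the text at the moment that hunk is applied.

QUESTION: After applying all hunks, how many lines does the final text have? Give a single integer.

Hunk 1: at line 3 remove [hyc] add [qyu,fadd,pbl] -> 11 lines: topbi kueam yvoly qyu fadd pbl jvr aiqqx oeodm ddrr jbuna
Hunk 2: at line 4 remove [fadd,pbl] add [zos,zsa,uwtf] -> 12 lines: topbi kueam yvoly qyu zos zsa uwtf jvr aiqqx oeodm ddrr jbuna
Hunk 3: at line 4 remove [zos,zsa] add [gsvy,hsoy,ccb] -> 13 lines: topbi kueam yvoly qyu gsvy hsoy ccb uwtf jvr aiqqx oeodm ddrr jbuna
Final line count: 13

Answer: 13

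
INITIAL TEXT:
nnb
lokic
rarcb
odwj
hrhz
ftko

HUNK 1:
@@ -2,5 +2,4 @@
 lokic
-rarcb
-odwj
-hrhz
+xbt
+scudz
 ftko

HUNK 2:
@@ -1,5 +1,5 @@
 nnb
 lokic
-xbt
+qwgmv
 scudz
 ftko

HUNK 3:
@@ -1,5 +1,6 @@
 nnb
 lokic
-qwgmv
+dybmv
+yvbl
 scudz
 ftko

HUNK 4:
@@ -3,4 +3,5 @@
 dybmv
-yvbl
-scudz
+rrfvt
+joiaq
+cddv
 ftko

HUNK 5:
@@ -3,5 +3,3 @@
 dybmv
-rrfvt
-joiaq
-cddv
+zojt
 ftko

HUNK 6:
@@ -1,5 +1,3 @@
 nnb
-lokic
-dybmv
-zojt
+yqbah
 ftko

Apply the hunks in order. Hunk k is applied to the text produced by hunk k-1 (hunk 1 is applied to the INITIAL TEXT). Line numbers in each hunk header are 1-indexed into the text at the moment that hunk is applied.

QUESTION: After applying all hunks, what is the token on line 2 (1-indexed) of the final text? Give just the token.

Hunk 1: at line 2 remove [rarcb,odwj,hrhz] add [xbt,scudz] -> 5 lines: nnb lokic xbt scudz ftko
Hunk 2: at line 1 remove [xbt] add [qwgmv] -> 5 lines: nnb lokic qwgmv scudz ftko
Hunk 3: at line 1 remove [qwgmv] add [dybmv,yvbl] -> 6 lines: nnb lokic dybmv yvbl scudz ftko
Hunk 4: at line 3 remove [yvbl,scudz] add [rrfvt,joiaq,cddv] -> 7 lines: nnb lokic dybmv rrfvt joiaq cddv ftko
Hunk 5: at line 3 remove [rrfvt,joiaq,cddv] add [zojt] -> 5 lines: nnb lokic dybmv zojt ftko
Hunk 6: at line 1 remove [lokic,dybmv,zojt] add [yqbah] -> 3 lines: nnb yqbah ftko
Final line 2: yqbah

Answer: yqbah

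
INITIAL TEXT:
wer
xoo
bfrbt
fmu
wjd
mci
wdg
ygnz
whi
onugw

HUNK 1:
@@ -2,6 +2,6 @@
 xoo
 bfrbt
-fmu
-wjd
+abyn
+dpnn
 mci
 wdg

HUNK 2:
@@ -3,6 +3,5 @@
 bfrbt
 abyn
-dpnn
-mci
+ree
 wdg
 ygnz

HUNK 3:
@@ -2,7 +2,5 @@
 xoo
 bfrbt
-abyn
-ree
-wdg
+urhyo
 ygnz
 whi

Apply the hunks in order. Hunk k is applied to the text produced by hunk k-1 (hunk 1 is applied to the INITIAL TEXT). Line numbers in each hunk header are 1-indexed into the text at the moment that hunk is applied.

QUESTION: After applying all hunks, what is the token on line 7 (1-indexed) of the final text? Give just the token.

Answer: onugw

Derivation:
Hunk 1: at line 2 remove [fmu,wjd] add [abyn,dpnn] -> 10 lines: wer xoo bfrbt abyn dpnn mci wdg ygnz whi onugw
Hunk 2: at line 3 remove [dpnn,mci] add [ree] -> 9 lines: wer xoo bfrbt abyn ree wdg ygnz whi onugw
Hunk 3: at line 2 remove [abyn,ree,wdg] add [urhyo] -> 7 lines: wer xoo bfrbt urhyo ygnz whi onugw
Final line 7: onugw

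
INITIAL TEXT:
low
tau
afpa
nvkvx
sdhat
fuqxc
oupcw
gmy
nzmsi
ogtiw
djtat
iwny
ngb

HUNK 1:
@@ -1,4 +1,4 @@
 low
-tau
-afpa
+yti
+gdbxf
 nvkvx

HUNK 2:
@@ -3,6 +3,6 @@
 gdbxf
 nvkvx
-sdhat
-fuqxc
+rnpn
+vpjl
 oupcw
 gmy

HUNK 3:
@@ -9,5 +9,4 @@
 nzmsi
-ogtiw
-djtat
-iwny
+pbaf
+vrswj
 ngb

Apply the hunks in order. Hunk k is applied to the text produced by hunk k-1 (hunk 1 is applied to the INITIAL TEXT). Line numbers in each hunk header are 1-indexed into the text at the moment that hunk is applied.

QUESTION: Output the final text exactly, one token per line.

Answer: low
yti
gdbxf
nvkvx
rnpn
vpjl
oupcw
gmy
nzmsi
pbaf
vrswj
ngb

Derivation:
Hunk 1: at line 1 remove [tau,afpa] add [yti,gdbxf] -> 13 lines: low yti gdbxf nvkvx sdhat fuqxc oupcw gmy nzmsi ogtiw djtat iwny ngb
Hunk 2: at line 3 remove [sdhat,fuqxc] add [rnpn,vpjl] -> 13 lines: low yti gdbxf nvkvx rnpn vpjl oupcw gmy nzmsi ogtiw djtat iwny ngb
Hunk 3: at line 9 remove [ogtiw,djtat,iwny] add [pbaf,vrswj] -> 12 lines: low yti gdbxf nvkvx rnpn vpjl oupcw gmy nzmsi pbaf vrswj ngb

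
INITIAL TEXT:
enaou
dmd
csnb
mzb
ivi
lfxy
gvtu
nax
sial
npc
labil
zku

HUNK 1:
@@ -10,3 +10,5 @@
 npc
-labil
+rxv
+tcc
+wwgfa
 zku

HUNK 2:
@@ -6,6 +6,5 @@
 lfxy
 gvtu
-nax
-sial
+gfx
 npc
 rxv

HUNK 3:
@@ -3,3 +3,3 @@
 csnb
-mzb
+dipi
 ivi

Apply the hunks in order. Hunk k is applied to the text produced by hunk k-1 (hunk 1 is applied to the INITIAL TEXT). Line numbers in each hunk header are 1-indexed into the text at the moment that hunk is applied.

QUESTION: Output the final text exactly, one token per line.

Hunk 1: at line 10 remove [labil] add [rxv,tcc,wwgfa] -> 14 lines: enaou dmd csnb mzb ivi lfxy gvtu nax sial npc rxv tcc wwgfa zku
Hunk 2: at line 6 remove [nax,sial] add [gfx] -> 13 lines: enaou dmd csnb mzb ivi lfxy gvtu gfx npc rxv tcc wwgfa zku
Hunk 3: at line 3 remove [mzb] add [dipi] -> 13 lines: enaou dmd csnb dipi ivi lfxy gvtu gfx npc rxv tcc wwgfa zku

Answer: enaou
dmd
csnb
dipi
ivi
lfxy
gvtu
gfx
npc
rxv
tcc
wwgfa
zku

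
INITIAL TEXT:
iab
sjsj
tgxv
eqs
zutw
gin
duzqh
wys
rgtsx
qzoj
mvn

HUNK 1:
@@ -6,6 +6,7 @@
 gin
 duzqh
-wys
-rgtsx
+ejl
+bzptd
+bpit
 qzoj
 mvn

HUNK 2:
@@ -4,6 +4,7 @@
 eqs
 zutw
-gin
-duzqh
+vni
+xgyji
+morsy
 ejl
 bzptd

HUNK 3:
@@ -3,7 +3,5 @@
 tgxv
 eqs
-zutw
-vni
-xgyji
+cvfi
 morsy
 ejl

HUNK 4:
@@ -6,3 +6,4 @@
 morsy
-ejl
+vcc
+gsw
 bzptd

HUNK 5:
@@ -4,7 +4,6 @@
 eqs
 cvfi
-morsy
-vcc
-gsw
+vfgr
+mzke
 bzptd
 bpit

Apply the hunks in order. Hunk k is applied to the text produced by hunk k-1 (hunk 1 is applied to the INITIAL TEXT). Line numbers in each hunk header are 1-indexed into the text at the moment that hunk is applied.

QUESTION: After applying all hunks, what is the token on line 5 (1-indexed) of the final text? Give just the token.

Answer: cvfi

Derivation:
Hunk 1: at line 6 remove [wys,rgtsx] add [ejl,bzptd,bpit] -> 12 lines: iab sjsj tgxv eqs zutw gin duzqh ejl bzptd bpit qzoj mvn
Hunk 2: at line 4 remove [gin,duzqh] add [vni,xgyji,morsy] -> 13 lines: iab sjsj tgxv eqs zutw vni xgyji morsy ejl bzptd bpit qzoj mvn
Hunk 3: at line 3 remove [zutw,vni,xgyji] add [cvfi] -> 11 lines: iab sjsj tgxv eqs cvfi morsy ejl bzptd bpit qzoj mvn
Hunk 4: at line 6 remove [ejl] add [vcc,gsw] -> 12 lines: iab sjsj tgxv eqs cvfi morsy vcc gsw bzptd bpit qzoj mvn
Hunk 5: at line 4 remove [morsy,vcc,gsw] add [vfgr,mzke] -> 11 lines: iab sjsj tgxv eqs cvfi vfgr mzke bzptd bpit qzoj mvn
Final line 5: cvfi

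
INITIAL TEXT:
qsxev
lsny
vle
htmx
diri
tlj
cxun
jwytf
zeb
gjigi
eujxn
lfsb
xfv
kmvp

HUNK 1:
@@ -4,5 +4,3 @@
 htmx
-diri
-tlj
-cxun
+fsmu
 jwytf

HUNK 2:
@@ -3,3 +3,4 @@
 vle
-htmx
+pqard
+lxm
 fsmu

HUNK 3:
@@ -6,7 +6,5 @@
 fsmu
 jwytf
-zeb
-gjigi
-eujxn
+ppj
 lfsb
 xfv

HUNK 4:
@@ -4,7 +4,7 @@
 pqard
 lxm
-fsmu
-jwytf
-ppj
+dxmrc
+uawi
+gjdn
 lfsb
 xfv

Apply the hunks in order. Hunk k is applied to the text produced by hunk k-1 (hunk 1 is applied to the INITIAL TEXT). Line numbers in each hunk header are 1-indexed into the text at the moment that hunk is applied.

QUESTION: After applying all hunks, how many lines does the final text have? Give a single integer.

Answer: 11

Derivation:
Hunk 1: at line 4 remove [diri,tlj,cxun] add [fsmu] -> 12 lines: qsxev lsny vle htmx fsmu jwytf zeb gjigi eujxn lfsb xfv kmvp
Hunk 2: at line 3 remove [htmx] add [pqard,lxm] -> 13 lines: qsxev lsny vle pqard lxm fsmu jwytf zeb gjigi eujxn lfsb xfv kmvp
Hunk 3: at line 6 remove [zeb,gjigi,eujxn] add [ppj] -> 11 lines: qsxev lsny vle pqard lxm fsmu jwytf ppj lfsb xfv kmvp
Hunk 4: at line 4 remove [fsmu,jwytf,ppj] add [dxmrc,uawi,gjdn] -> 11 lines: qsxev lsny vle pqard lxm dxmrc uawi gjdn lfsb xfv kmvp
Final line count: 11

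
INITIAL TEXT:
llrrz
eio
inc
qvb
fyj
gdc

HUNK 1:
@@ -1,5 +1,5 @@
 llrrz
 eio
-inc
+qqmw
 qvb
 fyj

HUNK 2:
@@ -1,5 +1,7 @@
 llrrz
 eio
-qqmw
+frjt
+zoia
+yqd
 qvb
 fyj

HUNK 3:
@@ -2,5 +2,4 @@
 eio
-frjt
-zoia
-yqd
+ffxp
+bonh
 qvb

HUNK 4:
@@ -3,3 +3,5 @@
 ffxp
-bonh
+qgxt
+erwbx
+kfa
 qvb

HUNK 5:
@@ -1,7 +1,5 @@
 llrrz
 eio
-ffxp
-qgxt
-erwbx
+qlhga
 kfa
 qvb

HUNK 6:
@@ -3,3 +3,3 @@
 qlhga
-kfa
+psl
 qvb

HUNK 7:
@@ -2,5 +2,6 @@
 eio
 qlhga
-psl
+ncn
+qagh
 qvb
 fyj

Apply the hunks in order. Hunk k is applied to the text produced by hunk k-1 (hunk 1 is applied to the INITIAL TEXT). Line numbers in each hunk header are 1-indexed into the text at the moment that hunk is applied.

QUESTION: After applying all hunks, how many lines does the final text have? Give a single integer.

Hunk 1: at line 1 remove [inc] add [qqmw] -> 6 lines: llrrz eio qqmw qvb fyj gdc
Hunk 2: at line 1 remove [qqmw] add [frjt,zoia,yqd] -> 8 lines: llrrz eio frjt zoia yqd qvb fyj gdc
Hunk 3: at line 2 remove [frjt,zoia,yqd] add [ffxp,bonh] -> 7 lines: llrrz eio ffxp bonh qvb fyj gdc
Hunk 4: at line 3 remove [bonh] add [qgxt,erwbx,kfa] -> 9 lines: llrrz eio ffxp qgxt erwbx kfa qvb fyj gdc
Hunk 5: at line 1 remove [ffxp,qgxt,erwbx] add [qlhga] -> 7 lines: llrrz eio qlhga kfa qvb fyj gdc
Hunk 6: at line 3 remove [kfa] add [psl] -> 7 lines: llrrz eio qlhga psl qvb fyj gdc
Hunk 7: at line 2 remove [psl] add [ncn,qagh] -> 8 lines: llrrz eio qlhga ncn qagh qvb fyj gdc
Final line count: 8

Answer: 8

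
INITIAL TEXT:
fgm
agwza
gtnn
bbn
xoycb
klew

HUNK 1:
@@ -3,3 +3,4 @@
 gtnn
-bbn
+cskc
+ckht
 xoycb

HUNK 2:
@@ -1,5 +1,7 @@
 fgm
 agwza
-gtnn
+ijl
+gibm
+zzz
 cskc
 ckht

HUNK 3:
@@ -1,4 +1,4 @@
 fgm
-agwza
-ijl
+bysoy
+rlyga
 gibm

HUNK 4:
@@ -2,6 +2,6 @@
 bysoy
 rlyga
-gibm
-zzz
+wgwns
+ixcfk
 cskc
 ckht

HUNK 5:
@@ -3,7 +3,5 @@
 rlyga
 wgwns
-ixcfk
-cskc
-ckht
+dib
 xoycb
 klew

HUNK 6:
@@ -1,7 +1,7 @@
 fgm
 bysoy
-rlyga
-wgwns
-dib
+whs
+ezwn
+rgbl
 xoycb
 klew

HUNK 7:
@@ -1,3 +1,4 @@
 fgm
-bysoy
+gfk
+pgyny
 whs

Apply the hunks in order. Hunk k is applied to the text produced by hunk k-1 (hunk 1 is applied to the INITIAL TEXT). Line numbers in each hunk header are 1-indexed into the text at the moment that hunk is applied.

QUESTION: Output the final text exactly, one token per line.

Answer: fgm
gfk
pgyny
whs
ezwn
rgbl
xoycb
klew

Derivation:
Hunk 1: at line 3 remove [bbn] add [cskc,ckht] -> 7 lines: fgm agwza gtnn cskc ckht xoycb klew
Hunk 2: at line 1 remove [gtnn] add [ijl,gibm,zzz] -> 9 lines: fgm agwza ijl gibm zzz cskc ckht xoycb klew
Hunk 3: at line 1 remove [agwza,ijl] add [bysoy,rlyga] -> 9 lines: fgm bysoy rlyga gibm zzz cskc ckht xoycb klew
Hunk 4: at line 2 remove [gibm,zzz] add [wgwns,ixcfk] -> 9 lines: fgm bysoy rlyga wgwns ixcfk cskc ckht xoycb klew
Hunk 5: at line 3 remove [ixcfk,cskc,ckht] add [dib] -> 7 lines: fgm bysoy rlyga wgwns dib xoycb klew
Hunk 6: at line 1 remove [rlyga,wgwns,dib] add [whs,ezwn,rgbl] -> 7 lines: fgm bysoy whs ezwn rgbl xoycb klew
Hunk 7: at line 1 remove [bysoy] add [gfk,pgyny] -> 8 lines: fgm gfk pgyny whs ezwn rgbl xoycb klew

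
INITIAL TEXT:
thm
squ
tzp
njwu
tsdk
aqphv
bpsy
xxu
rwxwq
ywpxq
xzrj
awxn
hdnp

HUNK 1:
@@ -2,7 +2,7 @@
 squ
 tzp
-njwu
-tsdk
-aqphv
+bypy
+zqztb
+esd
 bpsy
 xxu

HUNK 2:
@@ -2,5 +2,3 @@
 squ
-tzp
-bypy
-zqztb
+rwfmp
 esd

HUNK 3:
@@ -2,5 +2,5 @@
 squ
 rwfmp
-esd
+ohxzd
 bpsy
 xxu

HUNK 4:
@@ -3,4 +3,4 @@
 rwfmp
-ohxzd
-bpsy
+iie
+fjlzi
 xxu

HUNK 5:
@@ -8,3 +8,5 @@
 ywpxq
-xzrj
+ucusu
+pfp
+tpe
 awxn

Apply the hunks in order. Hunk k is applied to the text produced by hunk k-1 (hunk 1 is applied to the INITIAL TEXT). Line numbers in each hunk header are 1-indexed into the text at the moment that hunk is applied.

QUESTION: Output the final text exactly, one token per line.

Answer: thm
squ
rwfmp
iie
fjlzi
xxu
rwxwq
ywpxq
ucusu
pfp
tpe
awxn
hdnp

Derivation:
Hunk 1: at line 2 remove [njwu,tsdk,aqphv] add [bypy,zqztb,esd] -> 13 lines: thm squ tzp bypy zqztb esd bpsy xxu rwxwq ywpxq xzrj awxn hdnp
Hunk 2: at line 2 remove [tzp,bypy,zqztb] add [rwfmp] -> 11 lines: thm squ rwfmp esd bpsy xxu rwxwq ywpxq xzrj awxn hdnp
Hunk 3: at line 2 remove [esd] add [ohxzd] -> 11 lines: thm squ rwfmp ohxzd bpsy xxu rwxwq ywpxq xzrj awxn hdnp
Hunk 4: at line 3 remove [ohxzd,bpsy] add [iie,fjlzi] -> 11 lines: thm squ rwfmp iie fjlzi xxu rwxwq ywpxq xzrj awxn hdnp
Hunk 5: at line 8 remove [xzrj] add [ucusu,pfp,tpe] -> 13 lines: thm squ rwfmp iie fjlzi xxu rwxwq ywpxq ucusu pfp tpe awxn hdnp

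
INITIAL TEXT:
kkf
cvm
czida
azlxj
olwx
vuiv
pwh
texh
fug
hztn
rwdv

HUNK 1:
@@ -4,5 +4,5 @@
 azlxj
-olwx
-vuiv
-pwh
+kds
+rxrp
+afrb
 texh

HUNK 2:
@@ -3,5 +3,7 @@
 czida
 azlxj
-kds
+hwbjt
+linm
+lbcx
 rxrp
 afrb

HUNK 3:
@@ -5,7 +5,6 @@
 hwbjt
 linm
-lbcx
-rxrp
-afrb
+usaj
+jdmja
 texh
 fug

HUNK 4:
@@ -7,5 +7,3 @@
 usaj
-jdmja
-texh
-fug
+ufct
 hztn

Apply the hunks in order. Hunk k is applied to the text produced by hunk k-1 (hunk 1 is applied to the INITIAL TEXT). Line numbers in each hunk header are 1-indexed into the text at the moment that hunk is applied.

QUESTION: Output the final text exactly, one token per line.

Hunk 1: at line 4 remove [olwx,vuiv,pwh] add [kds,rxrp,afrb] -> 11 lines: kkf cvm czida azlxj kds rxrp afrb texh fug hztn rwdv
Hunk 2: at line 3 remove [kds] add [hwbjt,linm,lbcx] -> 13 lines: kkf cvm czida azlxj hwbjt linm lbcx rxrp afrb texh fug hztn rwdv
Hunk 3: at line 5 remove [lbcx,rxrp,afrb] add [usaj,jdmja] -> 12 lines: kkf cvm czida azlxj hwbjt linm usaj jdmja texh fug hztn rwdv
Hunk 4: at line 7 remove [jdmja,texh,fug] add [ufct] -> 10 lines: kkf cvm czida azlxj hwbjt linm usaj ufct hztn rwdv

Answer: kkf
cvm
czida
azlxj
hwbjt
linm
usaj
ufct
hztn
rwdv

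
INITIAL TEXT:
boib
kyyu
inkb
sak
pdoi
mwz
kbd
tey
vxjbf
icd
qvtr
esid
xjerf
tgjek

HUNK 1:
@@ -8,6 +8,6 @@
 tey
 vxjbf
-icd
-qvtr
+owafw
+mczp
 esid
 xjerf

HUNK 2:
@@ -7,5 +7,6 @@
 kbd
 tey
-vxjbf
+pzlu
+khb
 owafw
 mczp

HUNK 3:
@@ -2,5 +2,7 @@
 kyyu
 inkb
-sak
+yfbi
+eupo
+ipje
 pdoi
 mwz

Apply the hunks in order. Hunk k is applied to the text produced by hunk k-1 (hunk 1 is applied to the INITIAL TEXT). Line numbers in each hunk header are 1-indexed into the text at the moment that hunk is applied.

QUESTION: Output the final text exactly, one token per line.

Hunk 1: at line 8 remove [icd,qvtr] add [owafw,mczp] -> 14 lines: boib kyyu inkb sak pdoi mwz kbd tey vxjbf owafw mczp esid xjerf tgjek
Hunk 2: at line 7 remove [vxjbf] add [pzlu,khb] -> 15 lines: boib kyyu inkb sak pdoi mwz kbd tey pzlu khb owafw mczp esid xjerf tgjek
Hunk 3: at line 2 remove [sak] add [yfbi,eupo,ipje] -> 17 lines: boib kyyu inkb yfbi eupo ipje pdoi mwz kbd tey pzlu khb owafw mczp esid xjerf tgjek

Answer: boib
kyyu
inkb
yfbi
eupo
ipje
pdoi
mwz
kbd
tey
pzlu
khb
owafw
mczp
esid
xjerf
tgjek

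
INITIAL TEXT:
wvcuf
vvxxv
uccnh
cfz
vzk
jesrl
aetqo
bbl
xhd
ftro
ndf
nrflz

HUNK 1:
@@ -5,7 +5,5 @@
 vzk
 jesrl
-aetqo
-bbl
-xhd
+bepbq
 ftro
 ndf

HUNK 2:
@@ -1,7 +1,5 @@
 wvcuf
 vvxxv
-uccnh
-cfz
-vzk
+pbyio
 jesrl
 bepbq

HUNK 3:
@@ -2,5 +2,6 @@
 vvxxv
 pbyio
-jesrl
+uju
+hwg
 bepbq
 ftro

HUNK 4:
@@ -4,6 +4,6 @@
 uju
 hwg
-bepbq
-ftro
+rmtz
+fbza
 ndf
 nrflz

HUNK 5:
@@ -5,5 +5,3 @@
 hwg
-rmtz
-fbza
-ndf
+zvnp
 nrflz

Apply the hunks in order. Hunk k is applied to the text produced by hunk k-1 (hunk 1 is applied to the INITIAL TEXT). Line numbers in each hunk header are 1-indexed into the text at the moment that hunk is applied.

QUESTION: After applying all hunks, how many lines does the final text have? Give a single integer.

Hunk 1: at line 5 remove [aetqo,bbl,xhd] add [bepbq] -> 10 lines: wvcuf vvxxv uccnh cfz vzk jesrl bepbq ftro ndf nrflz
Hunk 2: at line 1 remove [uccnh,cfz,vzk] add [pbyio] -> 8 lines: wvcuf vvxxv pbyio jesrl bepbq ftro ndf nrflz
Hunk 3: at line 2 remove [jesrl] add [uju,hwg] -> 9 lines: wvcuf vvxxv pbyio uju hwg bepbq ftro ndf nrflz
Hunk 4: at line 4 remove [bepbq,ftro] add [rmtz,fbza] -> 9 lines: wvcuf vvxxv pbyio uju hwg rmtz fbza ndf nrflz
Hunk 5: at line 5 remove [rmtz,fbza,ndf] add [zvnp] -> 7 lines: wvcuf vvxxv pbyio uju hwg zvnp nrflz
Final line count: 7

Answer: 7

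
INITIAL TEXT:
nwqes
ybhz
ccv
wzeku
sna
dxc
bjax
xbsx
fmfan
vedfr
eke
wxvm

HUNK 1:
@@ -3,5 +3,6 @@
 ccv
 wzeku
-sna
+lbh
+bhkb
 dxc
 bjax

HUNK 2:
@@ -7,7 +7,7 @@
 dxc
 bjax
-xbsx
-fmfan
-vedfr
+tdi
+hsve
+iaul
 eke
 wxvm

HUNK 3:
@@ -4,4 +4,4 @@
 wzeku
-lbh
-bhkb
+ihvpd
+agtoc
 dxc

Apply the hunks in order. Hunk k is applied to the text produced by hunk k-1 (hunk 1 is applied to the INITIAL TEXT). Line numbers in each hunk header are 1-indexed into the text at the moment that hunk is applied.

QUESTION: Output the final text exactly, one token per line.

Hunk 1: at line 3 remove [sna] add [lbh,bhkb] -> 13 lines: nwqes ybhz ccv wzeku lbh bhkb dxc bjax xbsx fmfan vedfr eke wxvm
Hunk 2: at line 7 remove [xbsx,fmfan,vedfr] add [tdi,hsve,iaul] -> 13 lines: nwqes ybhz ccv wzeku lbh bhkb dxc bjax tdi hsve iaul eke wxvm
Hunk 3: at line 4 remove [lbh,bhkb] add [ihvpd,agtoc] -> 13 lines: nwqes ybhz ccv wzeku ihvpd agtoc dxc bjax tdi hsve iaul eke wxvm

Answer: nwqes
ybhz
ccv
wzeku
ihvpd
agtoc
dxc
bjax
tdi
hsve
iaul
eke
wxvm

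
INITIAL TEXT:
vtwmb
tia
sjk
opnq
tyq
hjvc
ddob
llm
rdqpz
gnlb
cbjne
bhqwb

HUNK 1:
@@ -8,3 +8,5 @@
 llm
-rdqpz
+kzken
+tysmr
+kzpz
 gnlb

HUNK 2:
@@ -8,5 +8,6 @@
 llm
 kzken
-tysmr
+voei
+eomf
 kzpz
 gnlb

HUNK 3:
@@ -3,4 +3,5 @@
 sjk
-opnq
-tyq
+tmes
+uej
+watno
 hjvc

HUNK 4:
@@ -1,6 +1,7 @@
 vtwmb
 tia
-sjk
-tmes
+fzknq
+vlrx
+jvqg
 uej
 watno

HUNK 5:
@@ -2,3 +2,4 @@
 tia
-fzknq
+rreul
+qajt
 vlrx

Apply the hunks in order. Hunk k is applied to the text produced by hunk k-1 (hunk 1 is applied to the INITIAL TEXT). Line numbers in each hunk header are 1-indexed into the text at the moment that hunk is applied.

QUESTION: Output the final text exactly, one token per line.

Hunk 1: at line 8 remove [rdqpz] add [kzken,tysmr,kzpz] -> 14 lines: vtwmb tia sjk opnq tyq hjvc ddob llm kzken tysmr kzpz gnlb cbjne bhqwb
Hunk 2: at line 8 remove [tysmr] add [voei,eomf] -> 15 lines: vtwmb tia sjk opnq tyq hjvc ddob llm kzken voei eomf kzpz gnlb cbjne bhqwb
Hunk 3: at line 3 remove [opnq,tyq] add [tmes,uej,watno] -> 16 lines: vtwmb tia sjk tmes uej watno hjvc ddob llm kzken voei eomf kzpz gnlb cbjne bhqwb
Hunk 4: at line 1 remove [sjk,tmes] add [fzknq,vlrx,jvqg] -> 17 lines: vtwmb tia fzknq vlrx jvqg uej watno hjvc ddob llm kzken voei eomf kzpz gnlb cbjne bhqwb
Hunk 5: at line 2 remove [fzknq] add [rreul,qajt] -> 18 lines: vtwmb tia rreul qajt vlrx jvqg uej watno hjvc ddob llm kzken voei eomf kzpz gnlb cbjne bhqwb

Answer: vtwmb
tia
rreul
qajt
vlrx
jvqg
uej
watno
hjvc
ddob
llm
kzken
voei
eomf
kzpz
gnlb
cbjne
bhqwb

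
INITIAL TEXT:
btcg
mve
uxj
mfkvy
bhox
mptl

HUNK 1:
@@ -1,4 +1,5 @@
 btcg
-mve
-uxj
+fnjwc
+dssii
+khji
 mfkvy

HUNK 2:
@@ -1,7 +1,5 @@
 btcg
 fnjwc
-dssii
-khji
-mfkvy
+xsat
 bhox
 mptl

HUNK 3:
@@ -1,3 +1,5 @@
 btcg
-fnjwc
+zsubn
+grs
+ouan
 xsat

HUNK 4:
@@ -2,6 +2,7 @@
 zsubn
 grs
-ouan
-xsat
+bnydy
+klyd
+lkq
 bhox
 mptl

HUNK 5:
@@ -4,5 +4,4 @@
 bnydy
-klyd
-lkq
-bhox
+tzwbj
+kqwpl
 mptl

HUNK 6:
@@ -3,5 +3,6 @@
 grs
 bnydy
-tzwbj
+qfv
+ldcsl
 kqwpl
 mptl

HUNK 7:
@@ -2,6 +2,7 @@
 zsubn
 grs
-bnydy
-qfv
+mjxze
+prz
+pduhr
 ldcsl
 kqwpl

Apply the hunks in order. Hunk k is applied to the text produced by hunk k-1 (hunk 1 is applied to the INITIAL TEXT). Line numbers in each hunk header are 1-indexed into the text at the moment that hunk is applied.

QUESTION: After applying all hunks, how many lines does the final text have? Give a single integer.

Hunk 1: at line 1 remove [mve,uxj] add [fnjwc,dssii,khji] -> 7 lines: btcg fnjwc dssii khji mfkvy bhox mptl
Hunk 2: at line 1 remove [dssii,khji,mfkvy] add [xsat] -> 5 lines: btcg fnjwc xsat bhox mptl
Hunk 3: at line 1 remove [fnjwc] add [zsubn,grs,ouan] -> 7 lines: btcg zsubn grs ouan xsat bhox mptl
Hunk 4: at line 2 remove [ouan,xsat] add [bnydy,klyd,lkq] -> 8 lines: btcg zsubn grs bnydy klyd lkq bhox mptl
Hunk 5: at line 4 remove [klyd,lkq,bhox] add [tzwbj,kqwpl] -> 7 lines: btcg zsubn grs bnydy tzwbj kqwpl mptl
Hunk 6: at line 3 remove [tzwbj] add [qfv,ldcsl] -> 8 lines: btcg zsubn grs bnydy qfv ldcsl kqwpl mptl
Hunk 7: at line 2 remove [bnydy,qfv] add [mjxze,prz,pduhr] -> 9 lines: btcg zsubn grs mjxze prz pduhr ldcsl kqwpl mptl
Final line count: 9

Answer: 9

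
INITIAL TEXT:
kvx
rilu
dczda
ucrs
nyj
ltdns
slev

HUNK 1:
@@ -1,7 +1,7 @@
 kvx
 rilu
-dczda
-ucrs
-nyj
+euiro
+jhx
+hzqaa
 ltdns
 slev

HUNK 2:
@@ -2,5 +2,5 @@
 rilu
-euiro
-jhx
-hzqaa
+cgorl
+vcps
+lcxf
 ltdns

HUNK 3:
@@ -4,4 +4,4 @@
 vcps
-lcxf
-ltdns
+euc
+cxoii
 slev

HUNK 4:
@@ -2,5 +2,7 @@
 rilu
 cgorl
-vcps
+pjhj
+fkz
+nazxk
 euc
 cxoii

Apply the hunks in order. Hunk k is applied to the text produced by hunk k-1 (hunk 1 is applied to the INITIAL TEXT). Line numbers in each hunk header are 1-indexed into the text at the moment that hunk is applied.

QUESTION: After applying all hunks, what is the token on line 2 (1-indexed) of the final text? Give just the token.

Answer: rilu

Derivation:
Hunk 1: at line 1 remove [dczda,ucrs,nyj] add [euiro,jhx,hzqaa] -> 7 lines: kvx rilu euiro jhx hzqaa ltdns slev
Hunk 2: at line 2 remove [euiro,jhx,hzqaa] add [cgorl,vcps,lcxf] -> 7 lines: kvx rilu cgorl vcps lcxf ltdns slev
Hunk 3: at line 4 remove [lcxf,ltdns] add [euc,cxoii] -> 7 lines: kvx rilu cgorl vcps euc cxoii slev
Hunk 4: at line 2 remove [vcps] add [pjhj,fkz,nazxk] -> 9 lines: kvx rilu cgorl pjhj fkz nazxk euc cxoii slev
Final line 2: rilu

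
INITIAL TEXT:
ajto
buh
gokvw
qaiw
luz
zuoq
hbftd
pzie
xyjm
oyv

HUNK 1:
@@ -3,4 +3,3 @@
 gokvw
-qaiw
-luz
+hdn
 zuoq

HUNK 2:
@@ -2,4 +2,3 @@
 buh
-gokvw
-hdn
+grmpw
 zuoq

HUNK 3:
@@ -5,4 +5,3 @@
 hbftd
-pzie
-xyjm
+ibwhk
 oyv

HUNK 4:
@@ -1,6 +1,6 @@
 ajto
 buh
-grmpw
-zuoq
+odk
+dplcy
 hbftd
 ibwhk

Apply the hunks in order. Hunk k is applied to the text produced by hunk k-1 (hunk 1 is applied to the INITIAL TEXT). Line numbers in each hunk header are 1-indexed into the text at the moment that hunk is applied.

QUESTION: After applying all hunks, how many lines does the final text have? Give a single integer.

Answer: 7

Derivation:
Hunk 1: at line 3 remove [qaiw,luz] add [hdn] -> 9 lines: ajto buh gokvw hdn zuoq hbftd pzie xyjm oyv
Hunk 2: at line 2 remove [gokvw,hdn] add [grmpw] -> 8 lines: ajto buh grmpw zuoq hbftd pzie xyjm oyv
Hunk 3: at line 5 remove [pzie,xyjm] add [ibwhk] -> 7 lines: ajto buh grmpw zuoq hbftd ibwhk oyv
Hunk 4: at line 1 remove [grmpw,zuoq] add [odk,dplcy] -> 7 lines: ajto buh odk dplcy hbftd ibwhk oyv
Final line count: 7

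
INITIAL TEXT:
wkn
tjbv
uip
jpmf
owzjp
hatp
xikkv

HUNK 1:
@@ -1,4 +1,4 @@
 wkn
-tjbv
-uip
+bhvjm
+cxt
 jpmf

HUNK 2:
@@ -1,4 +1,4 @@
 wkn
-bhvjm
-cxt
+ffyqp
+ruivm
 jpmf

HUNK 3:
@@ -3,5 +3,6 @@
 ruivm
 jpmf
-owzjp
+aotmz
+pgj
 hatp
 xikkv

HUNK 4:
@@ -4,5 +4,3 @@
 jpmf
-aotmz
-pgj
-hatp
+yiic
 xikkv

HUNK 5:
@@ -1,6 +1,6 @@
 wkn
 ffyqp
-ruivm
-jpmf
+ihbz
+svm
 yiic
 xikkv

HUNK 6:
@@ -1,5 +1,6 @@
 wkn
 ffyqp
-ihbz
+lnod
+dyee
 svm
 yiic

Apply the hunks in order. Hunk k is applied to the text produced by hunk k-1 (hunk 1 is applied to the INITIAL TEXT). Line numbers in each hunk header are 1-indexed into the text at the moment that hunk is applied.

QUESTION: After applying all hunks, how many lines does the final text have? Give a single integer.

Answer: 7

Derivation:
Hunk 1: at line 1 remove [tjbv,uip] add [bhvjm,cxt] -> 7 lines: wkn bhvjm cxt jpmf owzjp hatp xikkv
Hunk 2: at line 1 remove [bhvjm,cxt] add [ffyqp,ruivm] -> 7 lines: wkn ffyqp ruivm jpmf owzjp hatp xikkv
Hunk 3: at line 3 remove [owzjp] add [aotmz,pgj] -> 8 lines: wkn ffyqp ruivm jpmf aotmz pgj hatp xikkv
Hunk 4: at line 4 remove [aotmz,pgj,hatp] add [yiic] -> 6 lines: wkn ffyqp ruivm jpmf yiic xikkv
Hunk 5: at line 1 remove [ruivm,jpmf] add [ihbz,svm] -> 6 lines: wkn ffyqp ihbz svm yiic xikkv
Hunk 6: at line 1 remove [ihbz] add [lnod,dyee] -> 7 lines: wkn ffyqp lnod dyee svm yiic xikkv
Final line count: 7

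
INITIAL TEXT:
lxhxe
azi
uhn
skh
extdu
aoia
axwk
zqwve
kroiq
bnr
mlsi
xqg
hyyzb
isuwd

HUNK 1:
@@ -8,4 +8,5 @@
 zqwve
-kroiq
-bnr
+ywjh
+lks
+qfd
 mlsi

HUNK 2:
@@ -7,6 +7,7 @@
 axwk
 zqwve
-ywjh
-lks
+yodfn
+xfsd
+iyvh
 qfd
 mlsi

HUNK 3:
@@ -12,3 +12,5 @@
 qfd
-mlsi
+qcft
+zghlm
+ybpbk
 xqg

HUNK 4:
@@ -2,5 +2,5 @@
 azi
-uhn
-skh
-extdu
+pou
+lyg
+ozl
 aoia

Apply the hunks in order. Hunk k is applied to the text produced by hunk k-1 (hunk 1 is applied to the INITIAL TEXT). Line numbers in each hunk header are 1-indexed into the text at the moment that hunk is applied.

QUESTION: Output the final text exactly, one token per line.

Hunk 1: at line 8 remove [kroiq,bnr] add [ywjh,lks,qfd] -> 15 lines: lxhxe azi uhn skh extdu aoia axwk zqwve ywjh lks qfd mlsi xqg hyyzb isuwd
Hunk 2: at line 7 remove [ywjh,lks] add [yodfn,xfsd,iyvh] -> 16 lines: lxhxe azi uhn skh extdu aoia axwk zqwve yodfn xfsd iyvh qfd mlsi xqg hyyzb isuwd
Hunk 3: at line 12 remove [mlsi] add [qcft,zghlm,ybpbk] -> 18 lines: lxhxe azi uhn skh extdu aoia axwk zqwve yodfn xfsd iyvh qfd qcft zghlm ybpbk xqg hyyzb isuwd
Hunk 4: at line 2 remove [uhn,skh,extdu] add [pou,lyg,ozl] -> 18 lines: lxhxe azi pou lyg ozl aoia axwk zqwve yodfn xfsd iyvh qfd qcft zghlm ybpbk xqg hyyzb isuwd

Answer: lxhxe
azi
pou
lyg
ozl
aoia
axwk
zqwve
yodfn
xfsd
iyvh
qfd
qcft
zghlm
ybpbk
xqg
hyyzb
isuwd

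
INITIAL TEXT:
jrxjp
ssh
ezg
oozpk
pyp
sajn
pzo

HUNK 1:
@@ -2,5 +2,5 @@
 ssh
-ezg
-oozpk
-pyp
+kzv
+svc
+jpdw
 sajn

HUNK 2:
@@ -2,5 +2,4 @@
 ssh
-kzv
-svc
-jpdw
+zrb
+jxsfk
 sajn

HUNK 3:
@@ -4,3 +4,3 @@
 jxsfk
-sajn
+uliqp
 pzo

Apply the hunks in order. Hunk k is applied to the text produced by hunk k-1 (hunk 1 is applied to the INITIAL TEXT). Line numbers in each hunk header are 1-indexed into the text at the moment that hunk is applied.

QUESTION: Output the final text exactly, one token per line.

Hunk 1: at line 2 remove [ezg,oozpk,pyp] add [kzv,svc,jpdw] -> 7 lines: jrxjp ssh kzv svc jpdw sajn pzo
Hunk 2: at line 2 remove [kzv,svc,jpdw] add [zrb,jxsfk] -> 6 lines: jrxjp ssh zrb jxsfk sajn pzo
Hunk 3: at line 4 remove [sajn] add [uliqp] -> 6 lines: jrxjp ssh zrb jxsfk uliqp pzo

Answer: jrxjp
ssh
zrb
jxsfk
uliqp
pzo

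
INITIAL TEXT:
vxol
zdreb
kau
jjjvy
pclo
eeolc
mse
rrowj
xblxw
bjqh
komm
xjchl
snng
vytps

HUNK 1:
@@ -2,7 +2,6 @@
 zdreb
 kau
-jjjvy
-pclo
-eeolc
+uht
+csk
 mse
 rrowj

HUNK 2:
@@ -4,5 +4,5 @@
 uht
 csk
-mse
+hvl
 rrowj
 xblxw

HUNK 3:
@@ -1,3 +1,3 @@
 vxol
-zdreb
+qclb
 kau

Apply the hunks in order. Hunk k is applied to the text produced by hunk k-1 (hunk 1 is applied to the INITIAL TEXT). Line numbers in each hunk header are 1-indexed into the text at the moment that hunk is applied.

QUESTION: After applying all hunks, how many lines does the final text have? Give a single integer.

Hunk 1: at line 2 remove [jjjvy,pclo,eeolc] add [uht,csk] -> 13 lines: vxol zdreb kau uht csk mse rrowj xblxw bjqh komm xjchl snng vytps
Hunk 2: at line 4 remove [mse] add [hvl] -> 13 lines: vxol zdreb kau uht csk hvl rrowj xblxw bjqh komm xjchl snng vytps
Hunk 3: at line 1 remove [zdreb] add [qclb] -> 13 lines: vxol qclb kau uht csk hvl rrowj xblxw bjqh komm xjchl snng vytps
Final line count: 13

Answer: 13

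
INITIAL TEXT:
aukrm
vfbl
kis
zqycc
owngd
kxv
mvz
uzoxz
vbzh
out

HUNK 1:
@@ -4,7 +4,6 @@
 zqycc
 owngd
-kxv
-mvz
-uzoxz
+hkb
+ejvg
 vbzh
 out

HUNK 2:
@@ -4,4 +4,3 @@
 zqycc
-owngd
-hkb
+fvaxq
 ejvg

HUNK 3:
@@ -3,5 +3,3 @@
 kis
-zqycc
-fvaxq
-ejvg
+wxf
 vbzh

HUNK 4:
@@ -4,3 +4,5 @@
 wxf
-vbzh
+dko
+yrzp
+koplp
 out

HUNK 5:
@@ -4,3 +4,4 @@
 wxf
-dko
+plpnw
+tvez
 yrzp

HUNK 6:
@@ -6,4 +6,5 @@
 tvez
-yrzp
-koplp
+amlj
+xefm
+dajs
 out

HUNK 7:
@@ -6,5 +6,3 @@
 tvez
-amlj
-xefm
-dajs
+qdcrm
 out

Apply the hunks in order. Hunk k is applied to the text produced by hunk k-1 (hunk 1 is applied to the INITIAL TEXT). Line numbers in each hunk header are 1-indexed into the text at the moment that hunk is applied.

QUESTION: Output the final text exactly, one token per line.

Hunk 1: at line 4 remove [kxv,mvz,uzoxz] add [hkb,ejvg] -> 9 lines: aukrm vfbl kis zqycc owngd hkb ejvg vbzh out
Hunk 2: at line 4 remove [owngd,hkb] add [fvaxq] -> 8 lines: aukrm vfbl kis zqycc fvaxq ejvg vbzh out
Hunk 3: at line 3 remove [zqycc,fvaxq,ejvg] add [wxf] -> 6 lines: aukrm vfbl kis wxf vbzh out
Hunk 4: at line 4 remove [vbzh] add [dko,yrzp,koplp] -> 8 lines: aukrm vfbl kis wxf dko yrzp koplp out
Hunk 5: at line 4 remove [dko] add [plpnw,tvez] -> 9 lines: aukrm vfbl kis wxf plpnw tvez yrzp koplp out
Hunk 6: at line 6 remove [yrzp,koplp] add [amlj,xefm,dajs] -> 10 lines: aukrm vfbl kis wxf plpnw tvez amlj xefm dajs out
Hunk 7: at line 6 remove [amlj,xefm,dajs] add [qdcrm] -> 8 lines: aukrm vfbl kis wxf plpnw tvez qdcrm out

Answer: aukrm
vfbl
kis
wxf
plpnw
tvez
qdcrm
out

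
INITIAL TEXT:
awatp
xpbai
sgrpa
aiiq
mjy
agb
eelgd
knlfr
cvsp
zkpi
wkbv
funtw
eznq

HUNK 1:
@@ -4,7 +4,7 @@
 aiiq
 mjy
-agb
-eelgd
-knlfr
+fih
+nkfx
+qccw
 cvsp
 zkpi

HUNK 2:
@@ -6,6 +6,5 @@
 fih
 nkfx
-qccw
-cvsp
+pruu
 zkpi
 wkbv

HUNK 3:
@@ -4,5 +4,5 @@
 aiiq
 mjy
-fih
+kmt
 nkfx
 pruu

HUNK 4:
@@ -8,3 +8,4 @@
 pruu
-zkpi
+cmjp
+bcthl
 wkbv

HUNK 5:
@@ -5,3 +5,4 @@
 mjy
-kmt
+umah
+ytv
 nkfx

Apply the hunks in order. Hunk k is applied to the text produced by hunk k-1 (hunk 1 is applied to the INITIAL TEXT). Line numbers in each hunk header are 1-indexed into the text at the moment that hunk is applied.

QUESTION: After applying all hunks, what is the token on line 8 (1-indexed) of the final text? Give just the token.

Hunk 1: at line 4 remove [agb,eelgd,knlfr] add [fih,nkfx,qccw] -> 13 lines: awatp xpbai sgrpa aiiq mjy fih nkfx qccw cvsp zkpi wkbv funtw eznq
Hunk 2: at line 6 remove [qccw,cvsp] add [pruu] -> 12 lines: awatp xpbai sgrpa aiiq mjy fih nkfx pruu zkpi wkbv funtw eznq
Hunk 3: at line 4 remove [fih] add [kmt] -> 12 lines: awatp xpbai sgrpa aiiq mjy kmt nkfx pruu zkpi wkbv funtw eznq
Hunk 4: at line 8 remove [zkpi] add [cmjp,bcthl] -> 13 lines: awatp xpbai sgrpa aiiq mjy kmt nkfx pruu cmjp bcthl wkbv funtw eznq
Hunk 5: at line 5 remove [kmt] add [umah,ytv] -> 14 lines: awatp xpbai sgrpa aiiq mjy umah ytv nkfx pruu cmjp bcthl wkbv funtw eznq
Final line 8: nkfx

Answer: nkfx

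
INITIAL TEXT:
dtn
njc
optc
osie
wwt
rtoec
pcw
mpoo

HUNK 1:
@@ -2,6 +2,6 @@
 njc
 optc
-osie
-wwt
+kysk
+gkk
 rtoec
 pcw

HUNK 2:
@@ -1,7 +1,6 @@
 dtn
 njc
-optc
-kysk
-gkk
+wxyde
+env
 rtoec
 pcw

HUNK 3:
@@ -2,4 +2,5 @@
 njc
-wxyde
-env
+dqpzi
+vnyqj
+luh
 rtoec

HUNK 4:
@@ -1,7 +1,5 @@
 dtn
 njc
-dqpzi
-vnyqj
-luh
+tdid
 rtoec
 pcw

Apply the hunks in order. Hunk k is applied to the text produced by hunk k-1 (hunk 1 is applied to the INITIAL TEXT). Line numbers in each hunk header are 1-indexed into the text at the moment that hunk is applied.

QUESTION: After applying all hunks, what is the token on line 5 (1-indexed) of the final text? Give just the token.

Answer: pcw

Derivation:
Hunk 1: at line 2 remove [osie,wwt] add [kysk,gkk] -> 8 lines: dtn njc optc kysk gkk rtoec pcw mpoo
Hunk 2: at line 1 remove [optc,kysk,gkk] add [wxyde,env] -> 7 lines: dtn njc wxyde env rtoec pcw mpoo
Hunk 3: at line 2 remove [wxyde,env] add [dqpzi,vnyqj,luh] -> 8 lines: dtn njc dqpzi vnyqj luh rtoec pcw mpoo
Hunk 4: at line 1 remove [dqpzi,vnyqj,luh] add [tdid] -> 6 lines: dtn njc tdid rtoec pcw mpoo
Final line 5: pcw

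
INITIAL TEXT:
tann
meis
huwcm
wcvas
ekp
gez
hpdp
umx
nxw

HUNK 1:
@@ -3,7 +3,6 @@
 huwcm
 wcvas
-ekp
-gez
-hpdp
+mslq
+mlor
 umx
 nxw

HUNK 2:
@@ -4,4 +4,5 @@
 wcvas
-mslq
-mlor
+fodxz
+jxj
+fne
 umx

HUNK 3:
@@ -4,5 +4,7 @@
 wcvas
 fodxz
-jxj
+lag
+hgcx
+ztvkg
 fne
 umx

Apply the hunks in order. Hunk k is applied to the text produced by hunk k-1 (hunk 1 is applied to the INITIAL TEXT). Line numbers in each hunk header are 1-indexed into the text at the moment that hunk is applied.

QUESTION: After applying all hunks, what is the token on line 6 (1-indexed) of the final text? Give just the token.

Answer: lag

Derivation:
Hunk 1: at line 3 remove [ekp,gez,hpdp] add [mslq,mlor] -> 8 lines: tann meis huwcm wcvas mslq mlor umx nxw
Hunk 2: at line 4 remove [mslq,mlor] add [fodxz,jxj,fne] -> 9 lines: tann meis huwcm wcvas fodxz jxj fne umx nxw
Hunk 3: at line 4 remove [jxj] add [lag,hgcx,ztvkg] -> 11 lines: tann meis huwcm wcvas fodxz lag hgcx ztvkg fne umx nxw
Final line 6: lag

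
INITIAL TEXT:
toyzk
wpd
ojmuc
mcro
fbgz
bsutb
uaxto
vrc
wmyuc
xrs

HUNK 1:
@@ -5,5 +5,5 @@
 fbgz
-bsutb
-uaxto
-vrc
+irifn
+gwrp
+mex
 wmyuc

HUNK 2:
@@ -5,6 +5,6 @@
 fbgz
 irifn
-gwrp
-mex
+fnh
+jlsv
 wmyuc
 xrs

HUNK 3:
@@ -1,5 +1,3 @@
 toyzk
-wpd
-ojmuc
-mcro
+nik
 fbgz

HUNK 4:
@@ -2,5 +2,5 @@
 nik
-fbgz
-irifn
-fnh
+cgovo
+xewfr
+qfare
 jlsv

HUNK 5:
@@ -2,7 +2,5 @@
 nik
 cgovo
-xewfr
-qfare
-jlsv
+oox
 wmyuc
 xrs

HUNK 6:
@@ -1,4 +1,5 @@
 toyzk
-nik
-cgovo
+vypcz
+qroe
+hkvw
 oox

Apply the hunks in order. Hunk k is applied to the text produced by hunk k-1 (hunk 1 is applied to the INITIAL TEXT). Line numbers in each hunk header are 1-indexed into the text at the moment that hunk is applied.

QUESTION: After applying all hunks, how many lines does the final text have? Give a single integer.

Hunk 1: at line 5 remove [bsutb,uaxto,vrc] add [irifn,gwrp,mex] -> 10 lines: toyzk wpd ojmuc mcro fbgz irifn gwrp mex wmyuc xrs
Hunk 2: at line 5 remove [gwrp,mex] add [fnh,jlsv] -> 10 lines: toyzk wpd ojmuc mcro fbgz irifn fnh jlsv wmyuc xrs
Hunk 3: at line 1 remove [wpd,ojmuc,mcro] add [nik] -> 8 lines: toyzk nik fbgz irifn fnh jlsv wmyuc xrs
Hunk 4: at line 2 remove [fbgz,irifn,fnh] add [cgovo,xewfr,qfare] -> 8 lines: toyzk nik cgovo xewfr qfare jlsv wmyuc xrs
Hunk 5: at line 2 remove [xewfr,qfare,jlsv] add [oox] -> 6 lines: toyzk nik cgovo oox wmyuc xrs
Hunk 6: at line 1 remove [nik,cgovo] add [vypcz,qroe,hkvw] -> 7 lines: toyzk vypcz qroe hkvw oox wmyuc xrs
Final line count: 7

Answer: 7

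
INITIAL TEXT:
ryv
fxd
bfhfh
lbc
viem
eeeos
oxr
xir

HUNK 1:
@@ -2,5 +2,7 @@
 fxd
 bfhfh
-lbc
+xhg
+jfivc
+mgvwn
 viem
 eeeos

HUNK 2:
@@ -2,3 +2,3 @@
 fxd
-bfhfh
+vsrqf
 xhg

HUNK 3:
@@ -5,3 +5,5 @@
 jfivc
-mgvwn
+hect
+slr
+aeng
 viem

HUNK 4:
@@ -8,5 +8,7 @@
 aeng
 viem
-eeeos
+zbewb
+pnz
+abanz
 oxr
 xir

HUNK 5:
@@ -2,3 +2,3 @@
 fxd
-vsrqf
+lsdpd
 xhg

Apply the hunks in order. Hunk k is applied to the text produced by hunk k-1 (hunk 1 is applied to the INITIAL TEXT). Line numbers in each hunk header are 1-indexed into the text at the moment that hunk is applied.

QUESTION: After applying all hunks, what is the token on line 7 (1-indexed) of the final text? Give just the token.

Hunk 1: at line 2 remove [lbc] add [xhg,jfivc,mgvwn] -> 10 lines: ryv fxd bfhfh xhg jfivc mgvwn viem eeeos oxr xir
Hunk 2: at line 2 remove [bfhfh] add [vsrqf] -> 10 lines: ryv fxd vsrqf xhg jfivc mgvwn viem eeeos oxr xir
Hunk 3: at line 5 remove [mgvwn] add [hect,slr,aeng] -> 12 lines: ryv fxd vsrqf xhg jfivc hect slr aeng viem eeeos oxr xir
Hunk 4: at line 8 remove [eeeos] add [zbewb,pnz,abanz] -> 14 lines: ryv fxd vsrqf xhg jfivc hect slr aeng viem zbewb pnz abanz oxr xir
Hunk 5: at line 2 remove [vsrqf] add [lsdpd] -> 14 lines: ryv fxd lsdpd xhg jfivc hect slr aeng viem zbewb pnz abanz oxr xir
Final line 7: slr

Answer: slr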